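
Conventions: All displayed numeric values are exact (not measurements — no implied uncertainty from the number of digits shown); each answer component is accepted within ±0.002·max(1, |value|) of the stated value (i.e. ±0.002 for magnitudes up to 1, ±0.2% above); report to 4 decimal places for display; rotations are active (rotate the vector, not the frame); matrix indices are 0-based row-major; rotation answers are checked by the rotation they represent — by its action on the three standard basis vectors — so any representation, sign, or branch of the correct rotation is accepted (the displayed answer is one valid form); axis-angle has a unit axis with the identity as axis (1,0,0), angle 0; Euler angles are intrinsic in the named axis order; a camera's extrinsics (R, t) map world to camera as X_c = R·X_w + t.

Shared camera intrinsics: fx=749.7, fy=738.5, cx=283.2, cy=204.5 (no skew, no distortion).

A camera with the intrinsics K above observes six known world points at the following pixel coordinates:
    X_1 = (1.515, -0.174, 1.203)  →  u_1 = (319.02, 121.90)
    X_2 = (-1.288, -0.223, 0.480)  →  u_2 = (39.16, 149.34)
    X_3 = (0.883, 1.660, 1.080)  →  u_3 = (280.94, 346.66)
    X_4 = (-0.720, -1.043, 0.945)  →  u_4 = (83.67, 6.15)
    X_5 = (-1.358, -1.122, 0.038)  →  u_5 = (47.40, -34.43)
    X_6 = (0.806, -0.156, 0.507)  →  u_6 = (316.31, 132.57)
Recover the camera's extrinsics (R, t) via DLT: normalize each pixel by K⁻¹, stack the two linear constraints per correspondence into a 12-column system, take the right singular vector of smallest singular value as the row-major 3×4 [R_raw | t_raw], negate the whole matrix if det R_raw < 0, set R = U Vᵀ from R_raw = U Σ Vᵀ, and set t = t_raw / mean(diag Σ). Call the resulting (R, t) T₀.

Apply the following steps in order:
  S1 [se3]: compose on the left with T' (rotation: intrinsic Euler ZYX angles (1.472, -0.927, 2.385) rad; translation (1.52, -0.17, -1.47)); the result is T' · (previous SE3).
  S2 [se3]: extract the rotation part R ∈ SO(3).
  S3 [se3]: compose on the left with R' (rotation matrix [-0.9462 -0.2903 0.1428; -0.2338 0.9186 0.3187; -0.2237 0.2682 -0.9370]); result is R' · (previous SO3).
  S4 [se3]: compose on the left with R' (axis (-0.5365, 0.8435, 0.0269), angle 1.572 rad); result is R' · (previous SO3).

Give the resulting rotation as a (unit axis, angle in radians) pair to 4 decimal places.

rotation (axis_angle) = ((0.2464, 0.3690, 0.8962), 2.4089)

source (pnp_recover): camera pose = R=[0.7464 0.0361 -0.6646; -0.1386 0.9851 -0.1022; 0.6509 0.1684 0.7402], t=(-0.0200, -0.2101, 4.5406)
after S1 (compose_se3): R=[0.4334 0.7863 0.4403; 0.8642 -0.5012 0.0445; 0.2557 0.3612 -0.8967], t=(4.7403, 2.2684, -3.5544)
after S2 (rot_of_se3): [0.4334 0.7863 0.4403; 0.8642 -0.5012 0.0445; 0.2557 0.3612 -0.8967]
after S3 (compose_so3): [-0.6245 -0.5469 -0.5576; 0.7740 -0.5291 -0.3478; -0.1048 -0.6488 0.7537]
after S4 (compose_so3): [-0.6376 -0.4409 0.6318; 0.7579 -0.5060 0.4118; 0.1381 0.7414 0.6567]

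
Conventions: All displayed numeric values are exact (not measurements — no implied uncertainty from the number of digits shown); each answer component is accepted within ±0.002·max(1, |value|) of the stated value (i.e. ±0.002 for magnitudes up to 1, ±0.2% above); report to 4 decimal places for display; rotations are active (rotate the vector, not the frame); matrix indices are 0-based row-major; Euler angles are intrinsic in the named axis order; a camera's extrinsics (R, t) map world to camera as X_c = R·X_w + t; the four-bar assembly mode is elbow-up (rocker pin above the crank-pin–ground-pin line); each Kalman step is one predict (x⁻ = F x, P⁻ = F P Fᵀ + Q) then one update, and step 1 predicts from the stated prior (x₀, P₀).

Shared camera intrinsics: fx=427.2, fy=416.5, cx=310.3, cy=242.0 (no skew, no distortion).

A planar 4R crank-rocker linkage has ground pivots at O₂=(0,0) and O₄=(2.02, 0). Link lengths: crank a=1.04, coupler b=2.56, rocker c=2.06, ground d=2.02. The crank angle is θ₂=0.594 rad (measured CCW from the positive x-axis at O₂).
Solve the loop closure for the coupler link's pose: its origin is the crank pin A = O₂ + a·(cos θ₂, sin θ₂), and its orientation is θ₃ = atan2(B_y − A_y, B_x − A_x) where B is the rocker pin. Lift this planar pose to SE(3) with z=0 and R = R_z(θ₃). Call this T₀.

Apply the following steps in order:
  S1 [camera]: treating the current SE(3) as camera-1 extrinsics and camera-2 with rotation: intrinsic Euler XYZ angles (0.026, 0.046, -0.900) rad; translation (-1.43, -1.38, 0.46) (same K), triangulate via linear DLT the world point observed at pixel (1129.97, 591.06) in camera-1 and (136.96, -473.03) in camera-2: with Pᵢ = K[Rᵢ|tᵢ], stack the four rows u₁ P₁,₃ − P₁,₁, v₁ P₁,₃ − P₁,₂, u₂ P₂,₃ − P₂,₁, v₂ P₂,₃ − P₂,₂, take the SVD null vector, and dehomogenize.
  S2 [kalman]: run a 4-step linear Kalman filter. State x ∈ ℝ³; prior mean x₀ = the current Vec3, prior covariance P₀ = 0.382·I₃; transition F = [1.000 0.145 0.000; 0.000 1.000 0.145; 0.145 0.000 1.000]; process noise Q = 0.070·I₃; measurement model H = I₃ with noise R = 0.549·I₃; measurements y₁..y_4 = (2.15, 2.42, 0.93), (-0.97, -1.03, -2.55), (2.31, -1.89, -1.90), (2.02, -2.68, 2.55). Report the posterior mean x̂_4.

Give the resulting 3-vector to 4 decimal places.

result = (1.3628, -1.1381, 0.4107)

source (fourbar_fk): coupler pose = R=[0.8960 -0.4440 0.0000; 0.4440 0.8960 0.0000; 0.0000 0.0000 1.0000], t=(0.8619, 0.5821, 0.0000)
after S1 (triangulate): (1.4973, -0.2609, 1.2088)
after S2 (kf_track): (1.3628, -1.1381, 0.4107)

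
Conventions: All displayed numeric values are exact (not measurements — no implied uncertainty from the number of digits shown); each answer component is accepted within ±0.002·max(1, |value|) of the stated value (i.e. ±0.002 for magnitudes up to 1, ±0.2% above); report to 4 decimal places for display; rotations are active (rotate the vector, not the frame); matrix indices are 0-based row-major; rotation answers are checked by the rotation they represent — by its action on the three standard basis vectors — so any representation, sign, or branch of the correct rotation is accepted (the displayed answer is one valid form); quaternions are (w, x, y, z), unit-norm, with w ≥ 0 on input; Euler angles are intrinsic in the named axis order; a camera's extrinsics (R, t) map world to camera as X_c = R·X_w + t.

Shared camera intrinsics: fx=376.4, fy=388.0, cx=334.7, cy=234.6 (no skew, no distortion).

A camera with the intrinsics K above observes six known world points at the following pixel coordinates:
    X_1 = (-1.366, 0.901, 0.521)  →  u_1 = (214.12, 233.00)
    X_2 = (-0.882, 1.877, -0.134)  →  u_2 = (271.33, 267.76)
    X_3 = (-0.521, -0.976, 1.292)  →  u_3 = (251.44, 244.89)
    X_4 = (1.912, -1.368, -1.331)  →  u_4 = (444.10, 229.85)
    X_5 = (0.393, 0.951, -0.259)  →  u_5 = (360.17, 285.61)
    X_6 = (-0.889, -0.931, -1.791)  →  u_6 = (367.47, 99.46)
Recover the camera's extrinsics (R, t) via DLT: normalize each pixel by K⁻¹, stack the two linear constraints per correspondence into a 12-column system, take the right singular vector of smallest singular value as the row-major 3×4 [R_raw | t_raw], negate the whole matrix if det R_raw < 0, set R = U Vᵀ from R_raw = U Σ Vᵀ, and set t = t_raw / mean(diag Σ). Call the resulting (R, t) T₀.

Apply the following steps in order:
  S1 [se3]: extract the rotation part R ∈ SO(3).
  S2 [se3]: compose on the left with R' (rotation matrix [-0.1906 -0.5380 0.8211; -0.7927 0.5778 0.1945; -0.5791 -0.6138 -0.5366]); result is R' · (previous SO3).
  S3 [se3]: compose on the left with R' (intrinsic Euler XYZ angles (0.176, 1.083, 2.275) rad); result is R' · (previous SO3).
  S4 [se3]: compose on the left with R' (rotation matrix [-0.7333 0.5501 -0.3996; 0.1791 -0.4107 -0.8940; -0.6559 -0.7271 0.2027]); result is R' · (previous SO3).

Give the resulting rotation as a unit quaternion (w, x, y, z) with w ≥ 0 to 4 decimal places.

source (pnp_recover): camera pose = R=[0.6892 0.0321 -0.7239; 0.6400 0.4416 0.6288; 0.3399 -0.8966 0.2838], t=(-0.1599, 0.1300, 5.6506)
after S1 (rot_of_se3): [0.6892 0.0321 -0.7239; 0.6400 0.4416 0.6288; 0.3399 -0.8966 0.2838]
after S2 (compose_so3): [-0.1966 -0.9799 0.0327; -0.1104 0.0553 0.9923; -0.9742 0.1915 -0.1191]
after S3 (compose_so3): [-0.7615 0.4468 -0.4696; 0.0355 -0.6946 -0.7185; -0.6472 -0.5638 0.5131]
after S4 (compose_so3): [0.8366 -0.4844 -0.2559; 0.4276 0.8694 -0.2477; 0.3425 0.0978 0.9344]

rotation (quat) = (0.9540, 0.0905, -0.1568, 0.2390)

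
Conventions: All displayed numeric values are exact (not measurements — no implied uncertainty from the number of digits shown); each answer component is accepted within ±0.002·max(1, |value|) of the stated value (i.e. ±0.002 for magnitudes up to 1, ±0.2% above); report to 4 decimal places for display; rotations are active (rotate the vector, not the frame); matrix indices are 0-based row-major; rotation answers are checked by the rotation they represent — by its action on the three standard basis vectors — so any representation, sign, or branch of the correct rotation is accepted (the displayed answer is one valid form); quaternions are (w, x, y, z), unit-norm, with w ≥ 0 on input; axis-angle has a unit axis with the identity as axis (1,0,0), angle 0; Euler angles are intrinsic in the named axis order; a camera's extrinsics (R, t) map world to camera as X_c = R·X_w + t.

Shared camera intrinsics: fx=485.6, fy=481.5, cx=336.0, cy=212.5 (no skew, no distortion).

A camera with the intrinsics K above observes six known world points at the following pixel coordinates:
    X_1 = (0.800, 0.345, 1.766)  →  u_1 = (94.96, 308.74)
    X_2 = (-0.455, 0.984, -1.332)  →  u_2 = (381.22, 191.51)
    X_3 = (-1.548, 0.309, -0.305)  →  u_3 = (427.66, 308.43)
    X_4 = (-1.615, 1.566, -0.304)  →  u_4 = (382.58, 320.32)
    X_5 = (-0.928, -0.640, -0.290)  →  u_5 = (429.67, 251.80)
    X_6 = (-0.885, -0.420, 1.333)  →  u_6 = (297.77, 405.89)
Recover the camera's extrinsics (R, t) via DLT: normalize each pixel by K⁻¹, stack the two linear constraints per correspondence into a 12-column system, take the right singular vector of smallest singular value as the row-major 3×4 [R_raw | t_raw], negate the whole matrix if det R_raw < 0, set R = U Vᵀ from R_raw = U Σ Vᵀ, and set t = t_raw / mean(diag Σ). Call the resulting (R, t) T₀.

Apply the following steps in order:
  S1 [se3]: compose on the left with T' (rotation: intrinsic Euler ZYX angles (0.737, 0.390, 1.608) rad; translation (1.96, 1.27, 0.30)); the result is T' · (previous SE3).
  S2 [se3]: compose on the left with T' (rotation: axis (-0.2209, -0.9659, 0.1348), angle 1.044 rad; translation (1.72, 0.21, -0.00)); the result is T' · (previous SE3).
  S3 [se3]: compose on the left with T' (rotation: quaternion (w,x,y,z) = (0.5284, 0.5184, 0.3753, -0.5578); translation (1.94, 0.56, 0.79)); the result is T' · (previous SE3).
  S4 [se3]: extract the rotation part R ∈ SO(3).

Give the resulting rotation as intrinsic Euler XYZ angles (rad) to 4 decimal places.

rotation (euler_xyz) = (-0.1572, -0.0138, 2.2530)

source (pnp_recover): camera pose = R=[-0.7273 -0.3229 -0.6056; -0.6838 0.2660 0.6794; -0.0583 0.9083 -0.4143], t=(-0.2600, 0.0700, 4.5398)
after S1 (compose_se3): R=[-0.7461 0.4608 -0.4805; -0.5642 -0.8209 0.0888; -0.3535 0.3374 0.8725], t=(4.8048, -2.2782, 0.3073)
after S2 (compose_se3): R=[-0.0870 -0.0352 -0.9956; -0.7561 -0.6484 0.0890; -0.6487 0.7605 0.0297], t=(4.0150, -0.8839, 4.6805)
after S3 (compose_se3): R=[-0.6304 -0.7761 -0.0138; 0.7653 -0.6244 0.1565; -0.1301 0.0881 0.9876], t=(0.6097, -4.6274, -2.3928)
after S4 (rot_of_se3): [-0.6304 -0.7761 -0.0138; 0.7653 -0.6244 0.1565; -0.1301 0.0881 0.9876]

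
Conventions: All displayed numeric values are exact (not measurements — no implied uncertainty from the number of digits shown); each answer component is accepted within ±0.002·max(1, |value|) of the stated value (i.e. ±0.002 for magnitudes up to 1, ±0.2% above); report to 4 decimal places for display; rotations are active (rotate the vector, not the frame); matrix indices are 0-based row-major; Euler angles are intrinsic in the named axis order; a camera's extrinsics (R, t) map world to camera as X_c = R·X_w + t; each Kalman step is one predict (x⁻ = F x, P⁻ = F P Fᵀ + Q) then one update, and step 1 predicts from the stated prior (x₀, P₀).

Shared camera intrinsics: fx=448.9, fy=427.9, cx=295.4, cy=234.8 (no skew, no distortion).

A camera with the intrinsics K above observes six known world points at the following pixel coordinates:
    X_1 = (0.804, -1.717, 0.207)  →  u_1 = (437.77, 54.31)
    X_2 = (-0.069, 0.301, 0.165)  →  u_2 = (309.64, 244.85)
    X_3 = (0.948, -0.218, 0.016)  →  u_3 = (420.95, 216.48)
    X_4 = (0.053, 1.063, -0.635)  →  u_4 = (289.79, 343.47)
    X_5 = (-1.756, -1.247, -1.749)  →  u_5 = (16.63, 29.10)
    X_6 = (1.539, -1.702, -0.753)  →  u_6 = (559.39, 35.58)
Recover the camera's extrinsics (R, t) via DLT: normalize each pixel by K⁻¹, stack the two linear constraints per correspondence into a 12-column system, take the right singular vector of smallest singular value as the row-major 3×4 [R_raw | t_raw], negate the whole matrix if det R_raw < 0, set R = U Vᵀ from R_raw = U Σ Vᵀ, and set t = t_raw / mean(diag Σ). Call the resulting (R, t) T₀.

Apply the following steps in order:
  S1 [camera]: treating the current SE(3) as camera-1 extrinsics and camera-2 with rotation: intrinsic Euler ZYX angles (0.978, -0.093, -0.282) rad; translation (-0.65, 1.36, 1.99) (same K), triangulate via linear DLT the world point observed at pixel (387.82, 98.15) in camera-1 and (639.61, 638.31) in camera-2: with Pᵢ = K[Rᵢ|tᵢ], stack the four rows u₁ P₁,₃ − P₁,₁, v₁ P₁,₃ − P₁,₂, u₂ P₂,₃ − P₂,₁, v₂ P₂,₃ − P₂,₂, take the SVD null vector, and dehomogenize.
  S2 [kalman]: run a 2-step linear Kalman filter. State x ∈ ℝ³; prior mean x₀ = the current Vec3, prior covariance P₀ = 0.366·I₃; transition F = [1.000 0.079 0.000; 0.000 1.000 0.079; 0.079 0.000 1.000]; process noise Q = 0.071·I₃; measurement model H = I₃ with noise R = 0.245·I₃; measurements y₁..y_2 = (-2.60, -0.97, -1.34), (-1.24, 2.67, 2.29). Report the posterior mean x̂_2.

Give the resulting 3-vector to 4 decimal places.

result = (-1.2860, 0.7309, 0.4275)

source (pnp_recover): camera pose = R=[0.9559 -0.1366 0.2602; 0.1871 0.9656 -0.1804; -0.2266 0.2211 0.9486], t=(0.2100, -0.1400, 4.3600)
after S1 (triangulate): (0.5625, -1.1235, -1.2456)
after S2 (kf_track): (-1.2860, 0.7309, 0.4275)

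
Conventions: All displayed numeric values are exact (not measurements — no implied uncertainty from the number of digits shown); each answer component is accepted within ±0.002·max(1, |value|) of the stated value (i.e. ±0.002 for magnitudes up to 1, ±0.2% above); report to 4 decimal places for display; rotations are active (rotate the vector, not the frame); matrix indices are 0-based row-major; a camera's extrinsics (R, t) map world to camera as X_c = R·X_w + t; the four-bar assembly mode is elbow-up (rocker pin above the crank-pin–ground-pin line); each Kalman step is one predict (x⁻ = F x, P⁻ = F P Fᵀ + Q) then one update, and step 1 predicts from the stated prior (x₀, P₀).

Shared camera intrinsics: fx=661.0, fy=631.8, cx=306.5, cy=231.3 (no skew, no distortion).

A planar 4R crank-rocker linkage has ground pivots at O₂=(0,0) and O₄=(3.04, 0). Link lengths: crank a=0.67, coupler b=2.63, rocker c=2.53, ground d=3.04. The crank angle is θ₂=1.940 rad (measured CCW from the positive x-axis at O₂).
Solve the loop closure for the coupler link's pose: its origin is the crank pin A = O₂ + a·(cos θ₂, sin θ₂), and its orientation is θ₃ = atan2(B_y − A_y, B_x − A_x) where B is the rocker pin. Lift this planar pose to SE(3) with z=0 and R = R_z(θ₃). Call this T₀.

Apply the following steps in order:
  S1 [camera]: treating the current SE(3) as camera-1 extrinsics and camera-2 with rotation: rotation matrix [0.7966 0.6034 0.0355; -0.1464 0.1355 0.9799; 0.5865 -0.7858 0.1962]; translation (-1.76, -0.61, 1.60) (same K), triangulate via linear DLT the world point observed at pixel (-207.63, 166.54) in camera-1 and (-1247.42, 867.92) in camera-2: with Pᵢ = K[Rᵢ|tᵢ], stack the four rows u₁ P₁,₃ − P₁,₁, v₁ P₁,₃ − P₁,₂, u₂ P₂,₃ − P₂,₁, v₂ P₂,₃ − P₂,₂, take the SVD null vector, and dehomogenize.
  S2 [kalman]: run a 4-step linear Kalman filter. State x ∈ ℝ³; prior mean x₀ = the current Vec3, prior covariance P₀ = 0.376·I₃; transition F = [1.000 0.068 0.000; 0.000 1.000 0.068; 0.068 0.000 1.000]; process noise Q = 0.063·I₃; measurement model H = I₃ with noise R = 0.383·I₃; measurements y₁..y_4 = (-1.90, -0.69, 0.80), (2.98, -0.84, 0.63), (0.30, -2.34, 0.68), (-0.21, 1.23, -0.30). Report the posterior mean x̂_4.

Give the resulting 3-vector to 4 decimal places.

result = (0.0291, -0.2748, 0.4694)

source (fourbar_fk): coupler pose = R=[0.7925 -0.6098 0.0000; 0.6098 0.7925 0.0000; 0.0000 0.0000 1.0000], t=(-0.2418, 0.6249, 0.0000)
after S1 (triangulate): (-1.2934, -0.0035, 1.6260)
after S2 (kf_track): (0.0291, -0.2748, 0.4694)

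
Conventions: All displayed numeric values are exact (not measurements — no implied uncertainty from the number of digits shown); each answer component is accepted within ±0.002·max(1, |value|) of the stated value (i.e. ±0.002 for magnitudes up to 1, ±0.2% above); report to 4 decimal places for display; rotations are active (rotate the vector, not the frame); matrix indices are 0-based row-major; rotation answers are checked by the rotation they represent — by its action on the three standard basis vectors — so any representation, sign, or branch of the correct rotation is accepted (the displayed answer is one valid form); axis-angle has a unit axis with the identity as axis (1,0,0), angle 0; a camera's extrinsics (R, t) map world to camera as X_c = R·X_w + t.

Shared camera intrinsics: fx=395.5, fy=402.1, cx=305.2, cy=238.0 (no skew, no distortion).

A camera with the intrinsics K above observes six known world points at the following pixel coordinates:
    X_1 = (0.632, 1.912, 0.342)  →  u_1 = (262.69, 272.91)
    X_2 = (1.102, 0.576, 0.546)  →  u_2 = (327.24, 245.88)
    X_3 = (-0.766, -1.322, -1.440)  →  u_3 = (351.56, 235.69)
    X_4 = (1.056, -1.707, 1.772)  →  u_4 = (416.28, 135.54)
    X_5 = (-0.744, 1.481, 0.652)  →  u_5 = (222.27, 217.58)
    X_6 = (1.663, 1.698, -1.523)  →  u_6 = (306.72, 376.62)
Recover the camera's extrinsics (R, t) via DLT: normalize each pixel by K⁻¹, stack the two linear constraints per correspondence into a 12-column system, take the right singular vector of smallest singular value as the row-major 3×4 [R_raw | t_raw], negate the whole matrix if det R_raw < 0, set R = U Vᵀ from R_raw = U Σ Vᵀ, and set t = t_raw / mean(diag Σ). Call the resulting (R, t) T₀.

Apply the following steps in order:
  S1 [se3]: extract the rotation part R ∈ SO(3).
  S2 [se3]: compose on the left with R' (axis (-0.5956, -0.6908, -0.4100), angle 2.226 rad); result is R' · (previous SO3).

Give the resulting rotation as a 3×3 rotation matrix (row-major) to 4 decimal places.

source (pnp_recover): camera pose = R=[0.6949 -0.7190 -0.0085; 0.4551 0.4490 -0.7690; 0.5567 0.5305 0.6392], t=(0.0802, -0.1901, 6.4020)
after S1 (rot_of_se3): [0.6949 -0.7190 -0.0085; 0.4551 0.4490 -0.7690; 0.5567 0.5305 0.6392]
after S2 (compose_so3): [0.3364 0.3888 -0.8577; 0.8231 0.3212 0.4684; 0.4576 -0.8635 -0.2120]

rotation (matrix) = ((0.3364, 0.3888, -0.8577), (0.8231, 0.3212, 0.4684), (0.4576, -0.8635, -0.2120))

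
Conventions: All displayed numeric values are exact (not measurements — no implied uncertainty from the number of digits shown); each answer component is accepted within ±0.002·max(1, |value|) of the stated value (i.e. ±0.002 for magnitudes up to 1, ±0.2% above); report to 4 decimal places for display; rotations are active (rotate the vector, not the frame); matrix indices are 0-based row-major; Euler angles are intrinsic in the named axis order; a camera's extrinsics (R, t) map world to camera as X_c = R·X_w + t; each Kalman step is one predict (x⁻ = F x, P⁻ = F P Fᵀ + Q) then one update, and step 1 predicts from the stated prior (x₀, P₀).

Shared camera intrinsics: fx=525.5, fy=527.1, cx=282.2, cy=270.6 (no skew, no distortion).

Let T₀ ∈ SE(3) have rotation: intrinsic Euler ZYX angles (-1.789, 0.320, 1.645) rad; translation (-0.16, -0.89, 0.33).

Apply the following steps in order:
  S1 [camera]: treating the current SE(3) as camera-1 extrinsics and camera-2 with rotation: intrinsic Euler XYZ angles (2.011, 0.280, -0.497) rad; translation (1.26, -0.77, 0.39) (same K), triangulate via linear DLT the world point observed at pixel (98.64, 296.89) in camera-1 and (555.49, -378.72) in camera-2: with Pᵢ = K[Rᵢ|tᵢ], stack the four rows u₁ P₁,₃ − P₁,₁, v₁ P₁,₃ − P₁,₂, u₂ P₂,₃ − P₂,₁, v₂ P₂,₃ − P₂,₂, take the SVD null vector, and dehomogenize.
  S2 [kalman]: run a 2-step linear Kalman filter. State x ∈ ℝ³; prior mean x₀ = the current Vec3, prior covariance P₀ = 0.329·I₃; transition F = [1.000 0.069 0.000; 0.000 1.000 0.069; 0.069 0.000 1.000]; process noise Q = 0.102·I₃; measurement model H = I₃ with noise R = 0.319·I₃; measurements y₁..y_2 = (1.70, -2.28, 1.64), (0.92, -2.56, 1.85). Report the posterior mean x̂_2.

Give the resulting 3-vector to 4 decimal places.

after S1 (triangulate): (-1.4126, 1.6432, 0.7185)
after S2 (kf_track): (0.5986, -1.4344, 1.4965)

result = (0.5986, -1.4344, 1.4965)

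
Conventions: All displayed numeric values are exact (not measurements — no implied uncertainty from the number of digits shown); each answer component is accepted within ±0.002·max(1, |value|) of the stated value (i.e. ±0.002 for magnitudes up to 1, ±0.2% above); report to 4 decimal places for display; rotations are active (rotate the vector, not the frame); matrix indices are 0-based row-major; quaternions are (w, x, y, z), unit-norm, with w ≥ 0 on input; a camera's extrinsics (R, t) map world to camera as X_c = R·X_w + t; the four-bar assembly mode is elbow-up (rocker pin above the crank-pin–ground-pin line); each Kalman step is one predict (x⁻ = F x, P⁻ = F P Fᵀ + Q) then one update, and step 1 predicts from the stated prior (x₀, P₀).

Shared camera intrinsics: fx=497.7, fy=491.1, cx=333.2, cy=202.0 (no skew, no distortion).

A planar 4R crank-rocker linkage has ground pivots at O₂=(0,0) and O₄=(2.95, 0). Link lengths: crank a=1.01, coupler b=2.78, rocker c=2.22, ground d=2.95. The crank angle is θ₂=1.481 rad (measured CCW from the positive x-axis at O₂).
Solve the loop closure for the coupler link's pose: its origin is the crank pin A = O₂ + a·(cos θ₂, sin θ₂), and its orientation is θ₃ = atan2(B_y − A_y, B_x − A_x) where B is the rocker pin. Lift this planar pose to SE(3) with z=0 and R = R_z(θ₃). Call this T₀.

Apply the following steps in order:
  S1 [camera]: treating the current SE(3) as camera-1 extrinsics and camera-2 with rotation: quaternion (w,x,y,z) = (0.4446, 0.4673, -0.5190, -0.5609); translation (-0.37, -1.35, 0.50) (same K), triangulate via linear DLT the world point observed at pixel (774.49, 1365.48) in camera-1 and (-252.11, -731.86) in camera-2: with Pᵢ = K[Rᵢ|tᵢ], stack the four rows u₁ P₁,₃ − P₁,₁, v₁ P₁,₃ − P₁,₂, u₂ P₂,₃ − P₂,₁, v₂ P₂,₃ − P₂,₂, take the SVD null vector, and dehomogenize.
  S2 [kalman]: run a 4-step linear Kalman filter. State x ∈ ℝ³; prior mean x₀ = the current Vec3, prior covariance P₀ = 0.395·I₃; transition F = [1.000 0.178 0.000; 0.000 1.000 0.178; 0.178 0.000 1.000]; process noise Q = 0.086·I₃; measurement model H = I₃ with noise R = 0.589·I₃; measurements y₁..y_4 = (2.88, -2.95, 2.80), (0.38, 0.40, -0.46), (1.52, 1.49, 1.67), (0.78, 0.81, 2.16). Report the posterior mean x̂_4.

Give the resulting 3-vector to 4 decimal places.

result = (1.2669, 0.7931, 1.8986)

source (fourbar_fk): coupler pose = R=[0.9043 -0.4270 0.0000; 0.4270 0.9043 0.0000; 0.0000 0.0000 1.0000], t=(0.0906, 1.0059, 0.0000)
after S1 (triangulate): (1.2856, 0.8769, 0.9910)
after S2 (kf_track): (1.2669, 0.7931, 1.8986)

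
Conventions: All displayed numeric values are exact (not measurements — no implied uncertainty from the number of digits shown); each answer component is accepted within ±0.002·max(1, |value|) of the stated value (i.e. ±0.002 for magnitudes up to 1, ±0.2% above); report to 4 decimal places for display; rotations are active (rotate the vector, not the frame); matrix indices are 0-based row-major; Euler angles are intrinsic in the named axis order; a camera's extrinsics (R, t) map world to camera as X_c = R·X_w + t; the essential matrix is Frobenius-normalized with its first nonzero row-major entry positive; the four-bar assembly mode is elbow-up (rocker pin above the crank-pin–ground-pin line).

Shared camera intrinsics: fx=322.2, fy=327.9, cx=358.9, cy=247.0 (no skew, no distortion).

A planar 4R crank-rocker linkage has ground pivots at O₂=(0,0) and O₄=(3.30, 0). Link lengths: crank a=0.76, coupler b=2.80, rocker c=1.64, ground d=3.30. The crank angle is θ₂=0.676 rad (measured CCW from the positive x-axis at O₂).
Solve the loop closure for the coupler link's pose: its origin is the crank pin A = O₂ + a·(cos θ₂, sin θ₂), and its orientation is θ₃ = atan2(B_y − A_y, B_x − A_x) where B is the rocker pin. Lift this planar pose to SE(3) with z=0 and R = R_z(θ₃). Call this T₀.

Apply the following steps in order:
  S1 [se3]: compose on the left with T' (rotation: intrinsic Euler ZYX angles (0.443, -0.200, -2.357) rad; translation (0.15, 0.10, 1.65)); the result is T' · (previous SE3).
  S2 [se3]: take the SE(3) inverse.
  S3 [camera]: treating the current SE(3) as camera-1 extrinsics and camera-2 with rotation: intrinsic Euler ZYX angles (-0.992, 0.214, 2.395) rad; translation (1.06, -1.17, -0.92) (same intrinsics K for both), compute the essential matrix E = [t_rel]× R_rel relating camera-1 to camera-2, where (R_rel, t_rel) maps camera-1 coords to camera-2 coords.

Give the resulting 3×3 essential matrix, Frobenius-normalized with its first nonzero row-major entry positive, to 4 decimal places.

matrix = [0.3827 -0.2226 0.5372; 0.2392 0.4078 0.1169; -0.1596 -0.5025 0.0142]

source (fourbar_fk): coupler pose = R=[0.9106 -0.4132 0.0000; 0.4132 0.9106 0.0000; 0.0000 0.0000 1.0000], t=(0.5929, 0.4755, 0.0000)
after S1 (compose_se3): R=[0.9841 0.0259 -0.1758; 0.1433 -0.7010 0.6986; -0.1052 -0.7127 -0.6936], t=(0.8795, 0.0736, 1.4385)
after S2 (invert_se3): R=[0.9841 0.1433 -0.1052; 0.0259 -0.7010 -0.7127; -0.1758 0.6986 -0.6936], t=(-0.7247, 1.0541, 1.1009)
after S3 (essential): [0.3827 -0.2226 0.5372; 0.2392 0.4078 0.1169; -0.1596 -0.5025 0.0142]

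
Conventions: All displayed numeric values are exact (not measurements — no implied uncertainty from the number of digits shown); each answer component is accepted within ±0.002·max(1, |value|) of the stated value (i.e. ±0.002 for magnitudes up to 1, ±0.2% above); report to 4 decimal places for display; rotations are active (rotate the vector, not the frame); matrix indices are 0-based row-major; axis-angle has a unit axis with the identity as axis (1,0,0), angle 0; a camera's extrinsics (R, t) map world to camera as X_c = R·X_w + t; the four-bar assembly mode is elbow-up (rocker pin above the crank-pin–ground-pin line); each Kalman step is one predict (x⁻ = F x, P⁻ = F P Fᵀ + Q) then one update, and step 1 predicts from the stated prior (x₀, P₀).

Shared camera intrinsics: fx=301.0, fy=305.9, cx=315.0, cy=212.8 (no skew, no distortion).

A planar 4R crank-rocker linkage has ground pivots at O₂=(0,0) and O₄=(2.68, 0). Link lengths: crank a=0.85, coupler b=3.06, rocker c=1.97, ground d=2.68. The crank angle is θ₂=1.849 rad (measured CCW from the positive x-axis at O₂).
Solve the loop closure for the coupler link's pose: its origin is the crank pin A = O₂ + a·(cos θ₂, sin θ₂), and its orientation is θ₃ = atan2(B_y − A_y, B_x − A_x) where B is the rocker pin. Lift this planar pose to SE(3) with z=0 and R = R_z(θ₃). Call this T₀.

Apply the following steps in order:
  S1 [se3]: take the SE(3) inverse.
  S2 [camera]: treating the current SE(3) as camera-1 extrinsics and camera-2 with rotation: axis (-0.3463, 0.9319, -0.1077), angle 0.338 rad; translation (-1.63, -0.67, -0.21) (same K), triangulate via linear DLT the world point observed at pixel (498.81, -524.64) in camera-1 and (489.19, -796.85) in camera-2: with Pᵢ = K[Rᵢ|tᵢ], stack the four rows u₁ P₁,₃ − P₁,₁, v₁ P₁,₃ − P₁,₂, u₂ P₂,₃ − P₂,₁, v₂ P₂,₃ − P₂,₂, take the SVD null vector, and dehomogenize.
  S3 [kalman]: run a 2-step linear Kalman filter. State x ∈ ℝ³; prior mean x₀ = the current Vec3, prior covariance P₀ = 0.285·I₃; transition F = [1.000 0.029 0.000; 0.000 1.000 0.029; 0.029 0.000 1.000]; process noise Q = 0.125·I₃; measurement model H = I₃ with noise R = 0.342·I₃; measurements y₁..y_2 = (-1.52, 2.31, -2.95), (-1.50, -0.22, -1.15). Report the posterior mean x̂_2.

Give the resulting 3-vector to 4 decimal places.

source (fourbar_fk): coupler pose = R=[0.9265 -0.3762 0.0000; 0.3762 0.9265 0.0000; 0.0000 0.0000 1.0000], t=(-0.2334, 0.8173, 0.0000)
after S1 (invert_se3): R=[0.9265 0.3762 0.0000; -0.3762 0.9265 0.0000; 0.0000 0.0000 1.0000], t=(-0.0912, -0.8451, 0.0000)
after S2 (triangulate): (1.7684, -1.9066, 1.3593)
after S3 (kf_track): (-0.7402, 0.0663, -1.0640)

result = (-0.7402, 0.0663, -1.0640)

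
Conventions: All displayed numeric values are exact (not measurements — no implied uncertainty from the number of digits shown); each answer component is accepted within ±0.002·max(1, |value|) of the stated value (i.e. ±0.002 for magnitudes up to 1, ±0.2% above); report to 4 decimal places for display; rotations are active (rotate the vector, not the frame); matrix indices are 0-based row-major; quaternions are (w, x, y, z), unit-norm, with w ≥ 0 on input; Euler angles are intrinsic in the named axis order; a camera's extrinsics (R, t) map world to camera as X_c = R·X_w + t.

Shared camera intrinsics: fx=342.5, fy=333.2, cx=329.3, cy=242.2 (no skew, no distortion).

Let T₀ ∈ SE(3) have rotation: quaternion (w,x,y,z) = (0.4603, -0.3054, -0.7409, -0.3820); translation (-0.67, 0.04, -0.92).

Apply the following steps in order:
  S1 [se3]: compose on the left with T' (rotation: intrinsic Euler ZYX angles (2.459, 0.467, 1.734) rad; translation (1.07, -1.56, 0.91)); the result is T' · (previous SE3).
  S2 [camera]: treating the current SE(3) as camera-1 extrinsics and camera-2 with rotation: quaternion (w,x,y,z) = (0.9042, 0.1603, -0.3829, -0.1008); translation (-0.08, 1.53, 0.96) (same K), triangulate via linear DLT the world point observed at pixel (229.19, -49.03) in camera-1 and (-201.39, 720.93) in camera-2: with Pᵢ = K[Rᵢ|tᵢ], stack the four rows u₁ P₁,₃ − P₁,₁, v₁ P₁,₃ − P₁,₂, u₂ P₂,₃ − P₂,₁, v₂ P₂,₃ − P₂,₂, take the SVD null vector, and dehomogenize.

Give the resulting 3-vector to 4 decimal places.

after S1 (compose_se3): R=[0.8673 -0.4900 -0.0874; 0.4801 0.8699 -0.1132; 0.1315 0.0562 0.9897], t=(0.8997, -2.5831, 1.3804)
after S2 (triangulate): (-1.4608, 0.8093, 1.9978)

result = (-1.4608, 0.8093, 1.9978)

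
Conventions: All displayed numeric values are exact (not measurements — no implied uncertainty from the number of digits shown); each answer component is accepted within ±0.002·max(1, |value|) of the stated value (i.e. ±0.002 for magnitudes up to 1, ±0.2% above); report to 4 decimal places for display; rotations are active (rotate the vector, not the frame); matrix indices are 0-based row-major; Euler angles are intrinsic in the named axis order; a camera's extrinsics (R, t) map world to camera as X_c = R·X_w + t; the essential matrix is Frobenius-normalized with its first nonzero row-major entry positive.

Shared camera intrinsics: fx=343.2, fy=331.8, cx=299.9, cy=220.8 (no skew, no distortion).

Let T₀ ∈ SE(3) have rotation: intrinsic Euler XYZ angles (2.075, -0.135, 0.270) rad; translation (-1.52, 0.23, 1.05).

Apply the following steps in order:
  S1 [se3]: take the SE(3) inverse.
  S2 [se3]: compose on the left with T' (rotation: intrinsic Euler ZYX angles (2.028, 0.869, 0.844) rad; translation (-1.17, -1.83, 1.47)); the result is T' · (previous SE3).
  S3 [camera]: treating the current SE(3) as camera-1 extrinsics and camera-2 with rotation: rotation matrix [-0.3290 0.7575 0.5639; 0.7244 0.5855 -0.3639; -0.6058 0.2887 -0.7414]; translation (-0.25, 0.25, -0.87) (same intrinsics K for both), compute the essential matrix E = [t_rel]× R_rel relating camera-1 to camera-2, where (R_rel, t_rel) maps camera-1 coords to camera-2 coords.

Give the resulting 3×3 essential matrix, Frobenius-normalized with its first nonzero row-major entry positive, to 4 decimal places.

after S1 (invert_se3): R=[0.9550 -0.2424 0.1709; -0.2643 -0.4342 0.8612; -0.1346 -0.8676 -0.4787], t=(1.3279, -1.2061, 0.4976)
after S2 (compose_se3): R=[-0.1081 0.0499 -0.9929; 0.3897 -0.9167 -0.0885; -0.9146 -0.3965 0.0796], t=(-0.3033, -0.9339, 0.0874)
after S3 (essential): [0.2211 -0.1436 -0.3898; 0.6549 0.1725 0.1799; -0.1188 0.1998 0.4832]

matrix = [0.2211 -0.1436 -0.3898; 0.6549 0.1725 0.1799; -0.1188 0.1998 0.4832]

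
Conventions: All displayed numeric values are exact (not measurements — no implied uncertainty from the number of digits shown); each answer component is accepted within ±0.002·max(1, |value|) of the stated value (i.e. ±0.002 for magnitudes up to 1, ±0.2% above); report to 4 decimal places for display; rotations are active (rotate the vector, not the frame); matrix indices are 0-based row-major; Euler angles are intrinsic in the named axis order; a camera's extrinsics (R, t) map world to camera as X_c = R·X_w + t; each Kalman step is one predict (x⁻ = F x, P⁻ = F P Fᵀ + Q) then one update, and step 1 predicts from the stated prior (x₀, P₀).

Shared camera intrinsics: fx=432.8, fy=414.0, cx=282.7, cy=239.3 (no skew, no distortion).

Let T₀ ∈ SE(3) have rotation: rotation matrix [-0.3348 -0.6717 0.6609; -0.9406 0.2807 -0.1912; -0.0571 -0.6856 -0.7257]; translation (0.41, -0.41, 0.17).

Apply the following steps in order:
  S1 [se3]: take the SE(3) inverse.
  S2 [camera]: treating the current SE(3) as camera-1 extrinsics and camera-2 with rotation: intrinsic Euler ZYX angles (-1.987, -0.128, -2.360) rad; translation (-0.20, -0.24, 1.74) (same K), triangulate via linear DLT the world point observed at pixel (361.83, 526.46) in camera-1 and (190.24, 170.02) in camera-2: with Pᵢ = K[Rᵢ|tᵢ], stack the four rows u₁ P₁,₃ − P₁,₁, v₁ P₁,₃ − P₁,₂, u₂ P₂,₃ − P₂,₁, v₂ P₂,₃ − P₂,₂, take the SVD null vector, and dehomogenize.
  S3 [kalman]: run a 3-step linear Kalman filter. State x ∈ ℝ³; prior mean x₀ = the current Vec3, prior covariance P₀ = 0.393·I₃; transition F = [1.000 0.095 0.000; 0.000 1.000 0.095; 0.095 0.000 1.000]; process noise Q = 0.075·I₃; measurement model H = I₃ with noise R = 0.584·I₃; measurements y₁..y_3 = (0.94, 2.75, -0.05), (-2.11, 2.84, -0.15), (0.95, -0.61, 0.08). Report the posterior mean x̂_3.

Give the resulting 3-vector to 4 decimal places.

after S1 (invert_se3): R=[-0.3348 -0.9406 -0.0571; -0.6717 0.2807 -0.6856; 0.6609 -0.1912 -0.7257], t=(-0.2387, 0.5070, -0.2260)
after S2 (triangulate): (0.5366, -0.5694, -0.9766)
after S3 (kf_track): (0.2490, 0.8186, -0.2309)

result = (0.2490, 0.8186, -0.2309)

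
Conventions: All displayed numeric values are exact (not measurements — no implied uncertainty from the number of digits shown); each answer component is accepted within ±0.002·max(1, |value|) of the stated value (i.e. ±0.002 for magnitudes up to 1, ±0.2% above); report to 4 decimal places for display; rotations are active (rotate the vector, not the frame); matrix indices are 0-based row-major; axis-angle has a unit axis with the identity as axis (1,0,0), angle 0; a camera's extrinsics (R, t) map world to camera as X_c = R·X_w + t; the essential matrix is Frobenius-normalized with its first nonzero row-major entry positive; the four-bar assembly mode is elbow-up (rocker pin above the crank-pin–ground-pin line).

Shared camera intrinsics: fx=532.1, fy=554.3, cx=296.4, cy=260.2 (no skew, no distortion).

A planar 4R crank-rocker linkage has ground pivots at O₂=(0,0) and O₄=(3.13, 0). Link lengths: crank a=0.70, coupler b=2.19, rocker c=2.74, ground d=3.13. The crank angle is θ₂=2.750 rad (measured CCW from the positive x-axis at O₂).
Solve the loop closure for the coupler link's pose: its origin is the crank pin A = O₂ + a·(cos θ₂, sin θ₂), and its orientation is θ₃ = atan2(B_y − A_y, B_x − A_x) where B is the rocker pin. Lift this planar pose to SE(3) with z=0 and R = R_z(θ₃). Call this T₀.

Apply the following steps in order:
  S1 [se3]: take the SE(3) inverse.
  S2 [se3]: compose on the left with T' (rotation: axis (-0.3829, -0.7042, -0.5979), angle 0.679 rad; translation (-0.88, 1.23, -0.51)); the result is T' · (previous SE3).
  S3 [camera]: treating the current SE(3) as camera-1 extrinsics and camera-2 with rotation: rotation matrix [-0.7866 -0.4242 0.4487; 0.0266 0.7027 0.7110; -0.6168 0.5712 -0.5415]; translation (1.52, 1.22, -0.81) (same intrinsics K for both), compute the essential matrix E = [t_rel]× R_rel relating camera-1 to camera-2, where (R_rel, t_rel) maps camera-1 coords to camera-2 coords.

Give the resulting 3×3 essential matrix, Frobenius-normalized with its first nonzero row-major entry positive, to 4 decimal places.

matrix = [0.4162 0.5342 -0.0953; 0.1886 -0.3192 0.1392; 0.5251 -0.2578 0.1826]

source (fourbar_fk): coupler pose = R=[0.7496 -0.6619 0.0000; 0.6619 0.7496 0.0000; 0.0000 0.0000 1.0000], t=(-0.6470, 0.2672, 0.0000)
after S1 (invert_se3): R=[0.7496 0.6619 0.0000; -0.6619 0.7496 0.0000; 0.0000 0.0000 1.0000], t=(0.3081, -0.6285, 0.0000)
after S2 (compose_se3): R=[0.3196 0.8629 -0.3915; -0.8245 0.4568 0.3339; 0.4669 0.2161 0.8575], t=(-0.9038, 0.5745, -0.2656)
after S3 (essential): [0.4162 0.5342 -0.0953; 0.1886 -0.3192 0.1392; 0.5251 -0.2578 0.1826]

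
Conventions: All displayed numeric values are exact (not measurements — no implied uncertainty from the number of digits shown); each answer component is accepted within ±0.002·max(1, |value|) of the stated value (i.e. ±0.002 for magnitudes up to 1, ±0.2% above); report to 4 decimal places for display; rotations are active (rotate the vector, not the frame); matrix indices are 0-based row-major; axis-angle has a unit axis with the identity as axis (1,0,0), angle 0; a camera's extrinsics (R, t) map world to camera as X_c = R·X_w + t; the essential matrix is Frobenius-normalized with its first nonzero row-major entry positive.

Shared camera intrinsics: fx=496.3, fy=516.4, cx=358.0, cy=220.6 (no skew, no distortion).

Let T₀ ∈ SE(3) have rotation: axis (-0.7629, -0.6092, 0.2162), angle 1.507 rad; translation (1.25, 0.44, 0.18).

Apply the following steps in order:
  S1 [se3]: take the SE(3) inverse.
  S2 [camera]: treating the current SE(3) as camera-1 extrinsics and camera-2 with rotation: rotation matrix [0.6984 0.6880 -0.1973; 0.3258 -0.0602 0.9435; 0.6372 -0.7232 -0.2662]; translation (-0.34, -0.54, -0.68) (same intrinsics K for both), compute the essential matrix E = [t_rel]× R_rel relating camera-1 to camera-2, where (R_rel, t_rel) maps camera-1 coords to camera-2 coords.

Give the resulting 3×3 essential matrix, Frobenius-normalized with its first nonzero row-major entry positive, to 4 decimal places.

after S1 (invert_se3): R=[0.6088 0.6509 0.4536; 0.2194 0.4113 -0.8847; -0.7624 0.6381 0.1076], t=(-1.1290, -0.2959, 0.6529)
after S2 (essential): [0.1218 -0.1652 -0.0478; -0.0275 -0.1811 0.6829; 0.3893 -0.5374 -0.1240]

matrix = [0.1218 -0.1652 -0.0478; -0.0275 -0.1811 0.6829; 0.3893 -0.5374 -0.1240]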